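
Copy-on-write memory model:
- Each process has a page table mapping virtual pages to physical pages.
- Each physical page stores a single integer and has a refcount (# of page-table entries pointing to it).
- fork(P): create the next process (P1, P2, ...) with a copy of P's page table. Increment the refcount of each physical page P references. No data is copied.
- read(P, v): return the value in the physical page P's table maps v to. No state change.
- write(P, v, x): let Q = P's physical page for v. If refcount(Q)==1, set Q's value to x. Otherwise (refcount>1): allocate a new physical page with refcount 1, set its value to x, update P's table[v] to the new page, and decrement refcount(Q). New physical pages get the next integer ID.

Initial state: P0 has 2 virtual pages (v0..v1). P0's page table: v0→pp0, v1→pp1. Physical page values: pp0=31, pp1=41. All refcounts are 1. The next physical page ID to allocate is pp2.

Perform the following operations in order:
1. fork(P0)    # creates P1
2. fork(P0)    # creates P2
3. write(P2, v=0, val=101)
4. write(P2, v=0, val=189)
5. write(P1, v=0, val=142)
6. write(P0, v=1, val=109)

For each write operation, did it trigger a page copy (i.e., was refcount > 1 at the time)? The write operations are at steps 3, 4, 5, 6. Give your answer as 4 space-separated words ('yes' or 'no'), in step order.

Op 1: fork(P0) -> P1. 2 ppages; refcounts: pp0:2 pp1:2
Op 2: fork(P0) -> P2. 2 ppages; refcounts: pp0:3 pp1:3
Op 3: write(P2, v0, 101). refcount(pp0)=3>1 -> COPY to pp2. 3 ppages; refcounts: pp0:2 pp1:3 pp2:1
Op 4: write(P2, v0, 189). refcount(pp2)=1 -> write in place. 3 ppages; refcounts: pp0:2 pp1:3 pp2:1
Op 5: write(P1, v0, 142). refcount(pp0)=2>1 -> COPY to pp3. 4 ppages; refcounts: pp0:1 pp1:3 pp2:1 pp3:1
Op 6: write(P0, v1, 109). refcount(pp1)=3>1 -> COPY to pp4. 5 ppages; refcounts: pp0:1 pp1:2 pp2:1 pp3:1 pp4:1

yes no yes yes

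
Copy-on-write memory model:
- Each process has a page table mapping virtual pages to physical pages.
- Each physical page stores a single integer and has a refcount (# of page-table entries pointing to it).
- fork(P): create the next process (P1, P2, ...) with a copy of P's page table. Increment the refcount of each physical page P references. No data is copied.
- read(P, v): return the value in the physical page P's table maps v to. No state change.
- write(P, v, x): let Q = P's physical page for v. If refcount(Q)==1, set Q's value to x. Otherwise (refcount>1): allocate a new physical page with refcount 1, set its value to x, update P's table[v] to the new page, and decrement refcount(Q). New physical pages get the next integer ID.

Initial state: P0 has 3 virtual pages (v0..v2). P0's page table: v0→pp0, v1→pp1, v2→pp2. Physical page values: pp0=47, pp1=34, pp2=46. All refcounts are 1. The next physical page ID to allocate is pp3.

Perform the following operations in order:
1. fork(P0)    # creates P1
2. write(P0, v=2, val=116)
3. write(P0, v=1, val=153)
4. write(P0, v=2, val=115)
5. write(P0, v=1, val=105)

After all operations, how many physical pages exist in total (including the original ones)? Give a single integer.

Op 1: fork(P0) -> P1. 3 ppages; refcounts: pp0:2 pp1:2 pp2:2
Op 2: write(P0, v2, 116). refcount(pp2)=2>1 -> COPY to pp3. 4 ppages; refcounts: pp0:2 pp1:2 pp2:1 pp3:1
Op 3: write(P0, v1, 153). refcount(pp1)=2>1 -> COPY to pp4. 5 ppages; refcounts: pp0:2 pp1:1 pp2:1 pp3:1 pp4:1
Op 4: write(P0, v2, 115). refcount(pp3)=1 -> write in place. 5 ppages; refcounts: pp0:2 pp1:1 pp2:1 pp3:1 pp4:1
Op 5: write(P0, v1, 105). refcount(pp4)=1 -> write in place. 5 ppages; refcounts: pp0:2 pp1:1 pp2:1 pp3:1 pp4:1

Answer: 5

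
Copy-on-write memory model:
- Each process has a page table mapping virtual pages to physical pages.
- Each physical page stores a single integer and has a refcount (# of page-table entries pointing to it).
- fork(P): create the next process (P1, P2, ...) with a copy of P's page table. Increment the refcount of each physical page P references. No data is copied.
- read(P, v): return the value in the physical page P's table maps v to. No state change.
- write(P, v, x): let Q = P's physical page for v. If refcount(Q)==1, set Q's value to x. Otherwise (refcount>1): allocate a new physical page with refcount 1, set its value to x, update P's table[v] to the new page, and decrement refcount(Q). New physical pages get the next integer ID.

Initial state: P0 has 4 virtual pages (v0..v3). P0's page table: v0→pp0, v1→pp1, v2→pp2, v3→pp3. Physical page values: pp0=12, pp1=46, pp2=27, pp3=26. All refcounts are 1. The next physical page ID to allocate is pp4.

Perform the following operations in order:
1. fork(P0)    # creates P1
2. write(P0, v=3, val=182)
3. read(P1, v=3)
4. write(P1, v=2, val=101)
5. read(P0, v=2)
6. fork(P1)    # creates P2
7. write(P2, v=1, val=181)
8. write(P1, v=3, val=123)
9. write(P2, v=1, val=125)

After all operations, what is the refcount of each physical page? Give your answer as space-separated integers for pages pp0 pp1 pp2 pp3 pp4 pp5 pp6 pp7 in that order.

Op 1: fork(P0) -> P1. 4 ppages; refcounts: pp0:2 pp1:2 pp2:2 pp3:2
Op 2: write(P0, v3, 182). refcount(pp3)=2>1 -> COPY to pp4. 5 ppages; refcounts: pp0:2 pp1:2 pp2:2 pp3:1 pp4:1
Op 3: read(P1, v3) -> 26. No state change.
Op 4: write(P1, v2, 101). refcount(pp2)=2>1 -> COPY to pp5. 6 ppages; refcounts: pp0:2 pp1:2 pp2:1 pp3:1 pp4:1 pp5:1
Op 5: read(P0, v2) -> 27. No state change.
Op 6: fork(P1) -> P2. 6 ppages; refcounts: pp0:3 pp1:3 pp2:1 pp3:2 pp4:1 pp5:2
Op 7: write(P2, v1, 181). refcount(pp1)=3>1 -> COPY to pp6. 7 ppages; refcounts: pp0:3 pp1:2 pp2:1 pp3:2 pp4:1 pp5:2 pp6:1
Op 8: write(P1, v3, 123). refcount(pp3)=2>1 -> COPY to pp7. 8 ppages; refcounts: pp0:3 pp1:2 pp2:1 pp3:1 pp4:1 pp5:2 pp6:1 pp7:1
Op 9: write(P2, v1, 125). refcount(pp6)=1 -> write in place. 8 ppages; refcounts: pp0:3 pp1:2 pp2:1 pp3:1 pp4:1 pp5:2 pp6:1 pp7:1

Answer: 3 2 1 1 1 2 1 1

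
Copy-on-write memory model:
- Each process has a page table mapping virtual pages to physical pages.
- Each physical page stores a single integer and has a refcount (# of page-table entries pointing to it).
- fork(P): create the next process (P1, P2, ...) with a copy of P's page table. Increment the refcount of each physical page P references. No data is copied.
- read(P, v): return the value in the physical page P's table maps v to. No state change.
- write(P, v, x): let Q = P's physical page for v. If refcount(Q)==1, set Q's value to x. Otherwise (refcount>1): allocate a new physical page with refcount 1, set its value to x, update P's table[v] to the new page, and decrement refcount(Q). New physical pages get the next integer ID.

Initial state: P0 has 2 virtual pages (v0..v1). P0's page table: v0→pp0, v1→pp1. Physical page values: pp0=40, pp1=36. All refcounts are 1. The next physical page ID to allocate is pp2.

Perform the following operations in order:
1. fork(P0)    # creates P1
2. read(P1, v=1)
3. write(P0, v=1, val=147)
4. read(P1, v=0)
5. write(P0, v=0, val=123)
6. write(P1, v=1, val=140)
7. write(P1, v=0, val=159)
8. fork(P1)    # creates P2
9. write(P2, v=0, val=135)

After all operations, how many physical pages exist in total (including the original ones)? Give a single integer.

Op 1: fork(P0) -> P1. 2 ppages; refcounts: pp0:2 pp1:2
Op 2: read(P1, v1) -> 36. No state change.
Op 3: write(P0, v1, 147). refcount(pp1)=2>1 -> COPY to pp2. 3 ppages; refcounts: pp0:2 pp1:1 pp2:1
Op 4: read(P1, v0) -> 40. No state change.
Op 5: write(P0, v0, 123). refcount(pp0)=2>1 -> COPY to pp3. 4 ppages; refcounts: pp0:1 pp1:1 pp2:1 pp3:1
Op 6: write(P1, v1, 140). refcount(pp1)=1 -> write in place. 4 ppages; refcounts: pp0:1 pp1:1 pp2:1 pp3:1
Op 7: write(P1, v0, 159). refcount(pp0)=1 -> write in place. 4 ppages; refcounts: pp0:1 pp1:1 pp2:1 pp3:1
Op 8: fork(P1) -> P2. 4 ppages; refcounts: pp0:2 pp1:2 pp2:1 pp3:1
Op 9: write(P2, v0, 135). refcount(pp0)=2>1 -> COPY to pp4. 5 ppages; refcounts: pp0:1 pp1:2 pp2:1 pp3:1 pp4:1

Answer: 5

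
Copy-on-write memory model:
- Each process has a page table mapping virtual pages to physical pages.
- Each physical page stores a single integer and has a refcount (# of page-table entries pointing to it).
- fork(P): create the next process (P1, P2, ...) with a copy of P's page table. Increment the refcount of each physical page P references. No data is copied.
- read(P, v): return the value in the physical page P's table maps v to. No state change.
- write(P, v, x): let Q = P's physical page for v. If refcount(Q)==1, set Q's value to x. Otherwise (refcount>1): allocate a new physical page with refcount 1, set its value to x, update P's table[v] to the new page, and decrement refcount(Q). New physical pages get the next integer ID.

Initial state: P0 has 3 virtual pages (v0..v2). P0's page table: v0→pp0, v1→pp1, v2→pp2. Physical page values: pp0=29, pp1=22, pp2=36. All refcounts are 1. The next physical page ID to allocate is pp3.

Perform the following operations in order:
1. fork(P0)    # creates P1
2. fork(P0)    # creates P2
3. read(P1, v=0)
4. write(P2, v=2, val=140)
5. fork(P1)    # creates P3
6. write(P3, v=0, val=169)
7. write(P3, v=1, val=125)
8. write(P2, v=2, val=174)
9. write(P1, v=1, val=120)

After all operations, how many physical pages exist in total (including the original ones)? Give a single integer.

Answer: 7

Derivation:
Op 1: fork(P0) -> P1. 3 ppages; refcounts: pp0:2 pp1:2 pp2:2
Op 2: fork(P0) -> P2. 3 ppages; refcounts: pp0:3 pp1:3 pp2:3
Op 3: read(P1, v0) -> 29. No state change.
Op 4: write(P2, v2, 140). refcount(pp2)=3>1 -> COPY to pp3. 4 ppages; refcounts: pp0:3 pp1:3 pp2:2 pp3:1
Op 5: fork(P1) -> P3. 4 ppages; refcounts: pp0:4 pp1:4 pp2:3 pp3:1
Op 6: write(P3, v0, 169). refcount(pp0)=4>1 -> COPY to pp4. 5 ppages; refcounts: pp0:3 pp1:4 pp2:3 pp3:1 pp4:1
Op 7: write(P3, v1, 125). refcount(pp1)=4>1 -> COPY to pp5. 6 ppages; refcounts: pp0:3 pp1:3 pp2:3 pp3:1 pp4:1 pp5:1
Op 8: write(P2, v2, 174). refcount(pp3)=1 -> write in place. 6 ppages; refcounts: pp0:3 pp1:3 pp2:3 pp3:1 pp4:1 pp5:1
Op 9: write(P1, v1, 120). refcount(pp1)=3>1 -> COPY to pp6. 7 ppages; refcounts: pp0:3 pp1:2 pp2:3 pp3:1 pp4:1 pp5:1 pp6:1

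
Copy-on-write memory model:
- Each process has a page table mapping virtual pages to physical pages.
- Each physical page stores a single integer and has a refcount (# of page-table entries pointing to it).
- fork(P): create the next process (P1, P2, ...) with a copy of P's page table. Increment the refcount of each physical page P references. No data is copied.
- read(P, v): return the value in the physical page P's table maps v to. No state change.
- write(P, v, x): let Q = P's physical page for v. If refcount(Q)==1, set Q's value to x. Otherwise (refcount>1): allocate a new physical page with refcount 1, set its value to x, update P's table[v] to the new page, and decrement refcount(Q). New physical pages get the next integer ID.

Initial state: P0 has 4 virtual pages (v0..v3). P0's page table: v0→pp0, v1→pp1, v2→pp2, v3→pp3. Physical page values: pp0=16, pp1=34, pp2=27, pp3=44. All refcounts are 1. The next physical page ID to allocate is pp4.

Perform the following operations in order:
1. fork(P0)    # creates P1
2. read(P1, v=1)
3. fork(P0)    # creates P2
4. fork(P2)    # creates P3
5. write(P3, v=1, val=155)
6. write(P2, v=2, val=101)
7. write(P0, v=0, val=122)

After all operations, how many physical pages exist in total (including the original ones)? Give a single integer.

Op 1: fork(P0) -> P1. 4 ppages; refcounts: pp0:2 pp1:2 pp2:2 pp3:2
Op 2: read(P1, v1) -> 34. No state change.
Op 3: fork(P0) -> P2. 4 ppages; refcounts: pp0:3 pp1:3 pp2:3 pp3:3
Op 4: fork(P2) -> P3. 4 ppages; refcounts: pp0:4 pp1:4 pp2:4 pp3:4
Op 5: write(P3, v1, 155). refcount(pp1)=4>1 -> COPY to pp4. 5 ppages; refcounts: pp0:4 pp1:3 pp2:4 pp3:4 pp4:1
Op 6: write(P2, v2, 101). refcount(pp2)=4>1 -> COPY to pp5. 6 ppages; refcounts: pp0:4 pp1:3 pp2:3 pp3:4 pp4:1 pp5:1
Op 7: write(P0, v0, 122). refcount(pp0)=4>1 -> COPY to pp6. 7 ppages; refcounts: pp0:3 pp1:3 pp2:3 pp3:4 pp4:1 pp5:1 pp6:1

Answer: 7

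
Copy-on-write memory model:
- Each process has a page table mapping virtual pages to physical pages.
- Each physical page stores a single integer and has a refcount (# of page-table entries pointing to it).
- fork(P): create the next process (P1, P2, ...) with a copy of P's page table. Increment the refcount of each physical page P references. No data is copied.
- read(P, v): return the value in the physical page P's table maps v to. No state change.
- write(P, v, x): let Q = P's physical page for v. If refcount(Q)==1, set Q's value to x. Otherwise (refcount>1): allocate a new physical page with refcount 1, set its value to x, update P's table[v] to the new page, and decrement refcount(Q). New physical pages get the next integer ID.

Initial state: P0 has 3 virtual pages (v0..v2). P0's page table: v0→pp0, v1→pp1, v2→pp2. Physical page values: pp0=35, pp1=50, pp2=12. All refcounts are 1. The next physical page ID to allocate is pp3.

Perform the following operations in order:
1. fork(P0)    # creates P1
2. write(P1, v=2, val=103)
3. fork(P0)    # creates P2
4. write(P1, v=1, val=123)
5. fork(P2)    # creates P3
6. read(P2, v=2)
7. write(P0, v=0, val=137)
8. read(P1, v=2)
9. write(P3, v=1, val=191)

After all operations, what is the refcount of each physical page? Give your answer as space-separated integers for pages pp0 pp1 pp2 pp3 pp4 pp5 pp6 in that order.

Answer: 3 2 3 1 1 1 1

Derivation:
Op 1: fork(P0) -> P1. 3 ppages; refcounts: pp0:2 pp1:2 pp2:2
Op 2: write(P1, v2, 103). refcount(pp2)=2>1 -> COPY to pp3. 4 ppages; refcounts: pp0:2 pp1:2 pp2:1 pp3:1
Op 3: fork(P0) -> P2. 4 ppages; refcounts: pp0:3 pp1:3 pp2:2 pp3:1
Op 4: write(P1, v1, 123). refcount(pp1)=3>1 -> COPY to pp4. 5 ppages; refcounts: pp0:3 pp1:2 pp2:2 pp3:1 pp4:1
Op 5: fork(P2) -> P3. 5 ppages; refcounts: pp0:4 pp1:3 pp2:3 pp3:1 pp4:1
Op 6: read(P2, v2) -> 12. No state change.
Op 7: write(P0, v0, 137). refcount(pp0)=4>1 -> COPY to pp5. 6 ppages; refcounts: pp0:3 pp1:3 pp2:3 pp3:1 pp4:1 pp5:1
Op 8: read(P1, v2) -> 103. No state change.
Op 9: write(P3, v1, 191). refcount(pp1)=3>1 -> COPY to pp6. 7 ppages; refcounts: pp0:3 pp1:2 pp2:3 pp3:1 pp4:1 pp5:1 pp6:1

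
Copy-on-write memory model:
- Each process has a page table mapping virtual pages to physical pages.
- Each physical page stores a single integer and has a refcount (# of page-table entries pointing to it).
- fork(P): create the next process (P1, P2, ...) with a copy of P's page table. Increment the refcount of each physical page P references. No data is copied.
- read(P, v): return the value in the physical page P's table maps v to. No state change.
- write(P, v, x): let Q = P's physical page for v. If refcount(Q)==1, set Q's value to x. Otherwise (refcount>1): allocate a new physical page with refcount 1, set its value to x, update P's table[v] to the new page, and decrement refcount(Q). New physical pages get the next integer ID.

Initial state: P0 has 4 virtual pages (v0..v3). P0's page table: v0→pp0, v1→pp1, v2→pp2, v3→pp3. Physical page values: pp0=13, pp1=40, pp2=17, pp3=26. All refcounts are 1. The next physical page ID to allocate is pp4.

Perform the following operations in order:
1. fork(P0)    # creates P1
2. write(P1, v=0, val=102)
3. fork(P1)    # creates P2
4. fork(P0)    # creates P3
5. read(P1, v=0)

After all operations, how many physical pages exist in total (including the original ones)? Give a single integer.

Op 1: fork(P0) -> P1. 4 ppages; refcounts: pp0:2 pp1:2 pp2:2 pp3:2
Op 2: write(P1, v0, 102). refcount(pp0)=2>1 -> COPY to pp4. 5 ppages; refcounts: pp0:1 pp1:2 pp2:2 pp3:2 pp4:1
Op 3: fork(P1) -> P2. 5 ppages; refcounts: pp0:1 pp1:3 pp2:3 pp3:3 pp4:2
Op 4: fork(P0) -> P3. 5 ppages; refcounts: pp0:2 pp1:4 pp2:4 pp3:4 pp4:2
Op 5: read(P1, v0) -> 102. No state change.

Answer: 5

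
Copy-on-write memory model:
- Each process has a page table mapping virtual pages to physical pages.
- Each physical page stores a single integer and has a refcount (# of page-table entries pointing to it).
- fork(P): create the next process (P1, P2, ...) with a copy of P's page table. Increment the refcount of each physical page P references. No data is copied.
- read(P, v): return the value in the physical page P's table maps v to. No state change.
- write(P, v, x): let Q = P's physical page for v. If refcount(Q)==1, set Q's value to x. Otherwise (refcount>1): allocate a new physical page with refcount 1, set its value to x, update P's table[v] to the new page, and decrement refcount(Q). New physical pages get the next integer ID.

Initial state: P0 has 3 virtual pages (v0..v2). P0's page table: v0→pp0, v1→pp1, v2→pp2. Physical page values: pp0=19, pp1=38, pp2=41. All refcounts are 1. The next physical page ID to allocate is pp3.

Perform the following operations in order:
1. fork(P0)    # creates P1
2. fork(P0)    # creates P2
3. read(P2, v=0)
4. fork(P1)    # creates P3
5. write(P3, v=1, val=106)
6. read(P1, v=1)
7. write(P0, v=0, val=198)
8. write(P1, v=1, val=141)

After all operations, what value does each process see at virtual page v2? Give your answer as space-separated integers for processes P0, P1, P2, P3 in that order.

Answer: 41 41 41 41

Derivation:
Op 1: fork(P0) -> P1. 3 ppages; refcounts: pp0:2 pp1:2 pp2:2
Op 2: fork(P0) -> P2. 3 ppages; refcounts: pp0:3 pp1:3 pp2:3
Op 3: read(P2, v0) -> 19. No state change.
Op 4: fork(P1) -> P3. 3 ppages; refcounts: pp0:4 pp1:4 pp2:4
Op 5: write(P3, v1, 106). refcount(pp1)=4>1 -> COPY to pp3. 4 ppages; refcounts: pp0:4 pp1:3 pp2:4 pp3:1
Op 6: read(P1, v1) -> 38. No state change.
Op 7: write(P0, v0, 198). refcount(pp0)=4>1 -> COPY to pp4. 5 ppages; refcounts: pp0:3 pp1:3 pp2:4 pp3:1 pp4:1
Op 8: write(P1, v1, 141). refcount(pp1)=3>1 -> COPY to pp5. 6 ppages; refcounts: pp0:3 pp1:2 pp2:4 pp3:1 pp4:1 pp5:1
P0: v2 -> pp2 = 41
P1: v2 -> pp2 = 41
P2: v2 -> pp2 = 41
P3: v2 -> pp2 = 41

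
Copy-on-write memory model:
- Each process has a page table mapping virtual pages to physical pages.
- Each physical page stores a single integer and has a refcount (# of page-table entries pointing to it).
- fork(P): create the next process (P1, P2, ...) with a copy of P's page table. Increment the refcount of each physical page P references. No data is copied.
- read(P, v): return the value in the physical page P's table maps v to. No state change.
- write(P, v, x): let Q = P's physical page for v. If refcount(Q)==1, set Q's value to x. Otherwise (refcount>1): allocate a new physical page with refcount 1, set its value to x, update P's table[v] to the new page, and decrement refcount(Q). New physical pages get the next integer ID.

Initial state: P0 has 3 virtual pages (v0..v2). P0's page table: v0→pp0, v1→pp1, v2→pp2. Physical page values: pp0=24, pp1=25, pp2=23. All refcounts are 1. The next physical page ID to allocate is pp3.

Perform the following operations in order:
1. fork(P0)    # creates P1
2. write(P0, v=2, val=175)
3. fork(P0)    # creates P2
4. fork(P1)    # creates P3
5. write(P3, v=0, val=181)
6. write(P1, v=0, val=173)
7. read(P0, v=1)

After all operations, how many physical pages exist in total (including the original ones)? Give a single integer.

Answer: 6

Derivation:
Op 1: fork(P0) -> P1. 3 ppages; refcounts: pp0:2 pp1:2 pp2:2
Op 2: write(P0, v2, 175). refcount(pp2)=2>1 -> COPY to pp3. 4 ppages; refcounts: pp0:2 pp1:2 pp2:1 pp3:1
Op 3: fork(P0) -> P2. 4 ppages; refcounts: pp0:3 pp1:3 pp2:1 pp3:2
Op 4: fork(P1) -> P3. 4 ppages; refcounts: pp0:4 pp1:4 pp2:2 pp3:2
Op 5: write(P3, v0, 181). refcount(pp0)=4>1 -> COPY to pp4. 5 ppages; refcounts: pp0:3 pp1:4 pp2:2 pp3:2 pp4:1
Op 6: write(P1, v0, 173). refcount(pp0)=3>1 -> COPY to pp5. 6 ppages; refcounts: pp0:2 pp1:4 pp2:2 pp3:2 pp4:1 pp5:1
Op 7: read(P0, v1) -> 25. No state change.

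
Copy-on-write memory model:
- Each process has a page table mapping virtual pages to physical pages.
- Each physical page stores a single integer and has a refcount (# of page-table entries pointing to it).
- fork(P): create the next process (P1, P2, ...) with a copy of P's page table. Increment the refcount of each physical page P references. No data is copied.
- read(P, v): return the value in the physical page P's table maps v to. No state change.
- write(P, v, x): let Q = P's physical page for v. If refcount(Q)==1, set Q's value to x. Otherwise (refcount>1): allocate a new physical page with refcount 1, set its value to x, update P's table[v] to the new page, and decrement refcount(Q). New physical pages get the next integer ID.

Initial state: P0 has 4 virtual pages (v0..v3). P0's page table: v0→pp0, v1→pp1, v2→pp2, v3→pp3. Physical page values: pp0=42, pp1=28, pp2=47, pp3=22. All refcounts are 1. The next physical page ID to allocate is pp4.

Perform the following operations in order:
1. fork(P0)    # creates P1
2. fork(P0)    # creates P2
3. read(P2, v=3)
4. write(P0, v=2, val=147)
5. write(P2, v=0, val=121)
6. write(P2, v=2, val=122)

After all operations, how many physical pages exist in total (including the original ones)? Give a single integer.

Op 1: fork(P0) -> P1. 4 ppages; refcounts: pp0:2 pp1:2 pp2:2 pp3:2
Op 2: fork(P0) -> P2. 4 ppages; refcounts: pp0:3 pp1:3 pp2:3 pp3:3
Op 3: read(P2, v3) -> 22. No state change.
Op 4: write(P0, v2, 147). refcount(pp2)=3>1 -> COPY to pp4. 5 ppages; refcounts: pp0:3 pp1:3 pp2:2 pp3:3 pp4:1
Op 5: write(P2, v0, 121). refcount(pp0)=3>1 -> COPY to pp5. 6 ppages; refcounts: pp0:2 pp1:3 pp2:2 pp3:3 pp4:1 pp5:1
Op 6: write(P2, v2, 122). refcount(pp2)=2>1 -> COPY to pp6. 7 ppages; refcounts: pp0:2 pp1:3 pp2:1 pp3:3 pp4:1 pp5:1 pp6:1

Answer: 7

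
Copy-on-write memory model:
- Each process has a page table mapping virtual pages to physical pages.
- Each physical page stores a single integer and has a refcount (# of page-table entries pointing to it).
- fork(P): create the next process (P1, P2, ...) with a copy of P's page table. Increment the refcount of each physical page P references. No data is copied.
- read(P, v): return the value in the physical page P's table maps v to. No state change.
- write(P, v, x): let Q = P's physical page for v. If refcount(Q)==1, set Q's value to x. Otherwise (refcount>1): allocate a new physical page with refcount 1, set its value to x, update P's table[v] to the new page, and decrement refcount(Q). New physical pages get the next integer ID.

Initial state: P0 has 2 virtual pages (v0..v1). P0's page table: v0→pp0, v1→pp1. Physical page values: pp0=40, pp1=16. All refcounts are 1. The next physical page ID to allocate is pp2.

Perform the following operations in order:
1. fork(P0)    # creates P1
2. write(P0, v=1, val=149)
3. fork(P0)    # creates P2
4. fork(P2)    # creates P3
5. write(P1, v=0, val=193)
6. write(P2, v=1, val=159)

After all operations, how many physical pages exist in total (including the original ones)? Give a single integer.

Answer: 5

Derivation:
Op 1: fork(P0) -> P1. 2 ppages; refcounts: pp0:2 pp1:2
Op 2: write(P0, v1, 149). refcount(pp1)=2>1 -> COPY to pp2. 3 ppages; refcounts: pp0:2 pp1:1 pp2:1
Op 3: fork(P0) -> P2. 3 ppages; refcounts: pp0:3 pp1:1 pp2:2
Op 4: fork(P2) -> P3. 3 ppages; refcounts: pp0:4 pp1:1 pp2:3
Op 5: write(P1, v0, 193). refcount(pp0)=4>1 -> COPY to pp3. 4 ppages; refcounts: pp0:3 pp1:1 pp2:3 pp3:1
Op 6: write(P2, v1, 159). refcount(pp2)=3>1 -> COPY to pp4. 5 ppages; refcounts: pp0:3 pp1:1 pp2:2 pp3:1 pp4:1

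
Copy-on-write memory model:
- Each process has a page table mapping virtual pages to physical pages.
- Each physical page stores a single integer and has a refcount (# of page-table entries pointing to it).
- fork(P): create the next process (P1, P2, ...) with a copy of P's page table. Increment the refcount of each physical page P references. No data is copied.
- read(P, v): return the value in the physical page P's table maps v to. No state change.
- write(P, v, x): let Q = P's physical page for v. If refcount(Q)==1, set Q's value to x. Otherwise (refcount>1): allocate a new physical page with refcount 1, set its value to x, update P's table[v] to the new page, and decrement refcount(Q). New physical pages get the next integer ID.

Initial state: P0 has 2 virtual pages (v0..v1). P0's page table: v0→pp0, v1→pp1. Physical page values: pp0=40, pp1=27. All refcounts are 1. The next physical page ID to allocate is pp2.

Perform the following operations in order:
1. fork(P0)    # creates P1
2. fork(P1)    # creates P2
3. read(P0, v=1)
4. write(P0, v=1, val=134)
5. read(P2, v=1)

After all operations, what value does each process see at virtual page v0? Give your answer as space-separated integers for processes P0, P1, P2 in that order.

Op 1: fork(P0) -> P1. 2 ppages; refcounts: pp0:2 pp1:2
Op 2: fork(P1) -> P2. 2 ppages; refcounts: pp0:3 pp1:3
Op 3: read(P0, v1) -> 27. No state change.
Op 4: write(P0, v1, 134). refcount(pp1)=3>1 -> COPY to pp2. 3 ppages; refcounts: pp0:3 pp1:2 pp2:1
Op 5: read(P2, v1) -> 27. No state change.
P0: v0 -> pp0 = 40
P1: v0 -> pp0 = 40
P2: v0 -> pp0 = 40

Answer: 40 40 40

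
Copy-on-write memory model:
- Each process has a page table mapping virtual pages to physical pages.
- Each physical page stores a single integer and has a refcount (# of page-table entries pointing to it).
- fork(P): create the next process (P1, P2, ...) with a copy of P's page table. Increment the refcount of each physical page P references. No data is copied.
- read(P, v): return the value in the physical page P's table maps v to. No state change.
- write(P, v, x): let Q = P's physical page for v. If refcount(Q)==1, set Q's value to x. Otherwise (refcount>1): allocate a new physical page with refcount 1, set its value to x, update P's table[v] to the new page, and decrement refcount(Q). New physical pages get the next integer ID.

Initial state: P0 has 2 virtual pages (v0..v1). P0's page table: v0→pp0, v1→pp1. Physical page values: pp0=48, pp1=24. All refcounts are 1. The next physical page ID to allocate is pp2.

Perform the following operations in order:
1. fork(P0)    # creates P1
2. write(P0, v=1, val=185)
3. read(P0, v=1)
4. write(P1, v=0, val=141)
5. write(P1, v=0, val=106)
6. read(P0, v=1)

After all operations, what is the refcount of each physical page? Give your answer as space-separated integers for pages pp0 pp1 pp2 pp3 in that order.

Answer: 1 1 1 1

Derivation:
Op 1: fork(P0) -> P1. 2 ppages; refcounts: pp0:2 pp1:2
Op 2: write(P0, v1, 185). refcount(pp1)=2>1 -> COPY to pp2. 3 ppages; refcounts: pp0:2 pp1:1 pp2:1
Op 3: read(P0, v1) -> 185. No state change.
Op 4: write(P1, v0, 141). refcount(pp0)=2>1 -> COPY to pp3. 4 ppages; refcounts: pp0:1 pp1:1 pp2:1 pp3:1
Op 5: write(P1, v0, 106). refcount(pp3)=1 -> write in place. 4 ppages; refcounts: pp0:1 pp1:1 pp2:1 pp3:1
Op 6: read(P0, v1) -> 185. No state change.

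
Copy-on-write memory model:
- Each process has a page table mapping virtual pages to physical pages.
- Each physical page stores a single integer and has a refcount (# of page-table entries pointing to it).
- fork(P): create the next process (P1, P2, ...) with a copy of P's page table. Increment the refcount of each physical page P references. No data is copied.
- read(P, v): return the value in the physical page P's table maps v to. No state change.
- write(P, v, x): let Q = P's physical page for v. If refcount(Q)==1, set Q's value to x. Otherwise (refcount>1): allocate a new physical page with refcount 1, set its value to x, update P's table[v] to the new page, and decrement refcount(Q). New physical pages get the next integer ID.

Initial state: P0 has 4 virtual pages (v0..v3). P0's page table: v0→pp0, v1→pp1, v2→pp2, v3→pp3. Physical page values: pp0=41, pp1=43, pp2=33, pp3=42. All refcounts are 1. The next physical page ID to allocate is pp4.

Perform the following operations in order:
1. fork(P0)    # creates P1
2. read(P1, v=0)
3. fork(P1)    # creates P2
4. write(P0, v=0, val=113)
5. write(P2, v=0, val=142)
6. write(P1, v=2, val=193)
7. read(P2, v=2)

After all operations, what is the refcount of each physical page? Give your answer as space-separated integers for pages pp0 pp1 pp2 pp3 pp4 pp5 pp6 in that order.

Op 1: fork(P0) -> P1. 4 ppages; refcounts: pp0:2 pp1:2 pp2:2 pp3:2
Op 2: read(P1, v0) -> 41. No state change.
Op 3: fork(P1) -> P2. 4 ppages; refcounts: pp0:3 pp1:3 pp2:3 pp3:3
Op 4: write(P0, v0, 113). refcount(pp0)=3>1 -> COPY to pp4. 5 ppages; refcounts: pp0:2 pp1:3 pp2:3 pp3:3 pp4:1
Op 5: write(P2, v0, 142). refcount(pp0)=2>1 -> COPY to pp5. 6 ppages; refcounts: pp0:1 pp1:3 pp2:3 pp3:3 pp4:1 pp5:1
Op 6: write(P1, v2, 193). refcount(pp2)=3>1 -> COPY to pp6. 7 ppages; refcounts: pp0:1 pp1:3 pp2:2 pp3:3 pp4:1 pp5:1 pp6:1
Op 7: read(P2, v2) -> 33. No state change.

Answer: 1 3 2 3 1 1 1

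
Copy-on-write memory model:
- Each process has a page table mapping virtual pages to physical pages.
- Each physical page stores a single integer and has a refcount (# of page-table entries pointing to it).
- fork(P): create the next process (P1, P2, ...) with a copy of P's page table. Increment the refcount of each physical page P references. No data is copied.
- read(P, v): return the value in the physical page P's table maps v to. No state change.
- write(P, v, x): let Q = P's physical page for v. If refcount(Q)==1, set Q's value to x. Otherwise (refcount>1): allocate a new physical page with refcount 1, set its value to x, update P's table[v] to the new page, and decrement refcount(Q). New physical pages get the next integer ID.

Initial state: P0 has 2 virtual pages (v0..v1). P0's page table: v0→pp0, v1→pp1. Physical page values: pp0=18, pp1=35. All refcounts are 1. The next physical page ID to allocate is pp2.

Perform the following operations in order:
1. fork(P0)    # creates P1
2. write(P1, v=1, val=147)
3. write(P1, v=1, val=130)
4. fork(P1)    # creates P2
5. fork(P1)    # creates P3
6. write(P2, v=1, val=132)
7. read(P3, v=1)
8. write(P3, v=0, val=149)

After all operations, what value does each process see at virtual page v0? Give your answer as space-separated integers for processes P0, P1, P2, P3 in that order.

Answer: 18 18 18 149

Derivation:
Op 1: fork(P0) -> P1. 2 ppages; refcounts: pp0:2 pp1:2
Op 2: write(P1, v1, 147). refcount(pp1)=2>1 -> COPY to pp2. 3 ppages; refcounts: pp0:2 pp1:1 pp2:1
Op 3: write(P1, v1, 130). refcount(pp2)=1 -> write in place. 3 ppages; refcounts: pp0:2 pp1:1 pp2:1
Op 4: fork(P1) -> P2. 3 ppages; refcounts: pp0:3 pp1:1 pp2:2
Op 5: fork(P1) -> P3. 3 ppages; refcounts: pp0:4 pp1:1 pp2:3
Op 6: write(P2, v1, 132). refcount(pp2)=3>1 -> COPY to pp3. 4 ppages; refcounts: pp0:4 pp1:1 pp2:2 pp3:1
Op 7: read(P3, v1) -> 130. No state change.
Op 8: write(P3, v0, 149). refcount(pp0)=4>1 -> COPY to pp4. 5 ppages; refcounts: pp0:3 pp1:1 pp2:2 pp3:1 pp4:1
P0: v0 -> pp0 = 18
P1: v0 -> pp0 = 18
P2: v0 -> pp0 = 18
P3: v0 -> pp4 = 149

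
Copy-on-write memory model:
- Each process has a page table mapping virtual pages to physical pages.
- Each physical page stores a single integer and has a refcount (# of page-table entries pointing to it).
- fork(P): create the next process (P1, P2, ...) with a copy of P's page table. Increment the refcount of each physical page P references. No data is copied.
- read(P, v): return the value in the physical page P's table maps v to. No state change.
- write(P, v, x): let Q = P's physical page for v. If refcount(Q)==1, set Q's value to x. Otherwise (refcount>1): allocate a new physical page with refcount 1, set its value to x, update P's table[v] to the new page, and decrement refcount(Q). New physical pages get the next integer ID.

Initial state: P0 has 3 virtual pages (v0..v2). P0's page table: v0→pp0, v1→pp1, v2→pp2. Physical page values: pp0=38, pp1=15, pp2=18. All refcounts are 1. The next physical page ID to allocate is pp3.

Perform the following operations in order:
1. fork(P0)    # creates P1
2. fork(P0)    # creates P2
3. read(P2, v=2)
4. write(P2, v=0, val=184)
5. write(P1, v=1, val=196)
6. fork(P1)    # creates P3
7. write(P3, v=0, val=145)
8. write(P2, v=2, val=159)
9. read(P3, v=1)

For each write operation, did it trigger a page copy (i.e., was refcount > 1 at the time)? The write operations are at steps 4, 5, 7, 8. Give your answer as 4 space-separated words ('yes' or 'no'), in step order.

Op 1: fork(P0) -> P1. 3 ppages; refcounts: pp0:2 pp1:2 pp2:2
Op 2: fork(P0) -> P2. 3 ppages; refcounts: pp0:3 pp1:3 pp2:3
Op 3: read(P2, v2) -> 18. No state change.
Op 4: write(P2, v0, 184). refcount(pp0)=3>1 -> COPY to pp3. 4 ppages; refcounts: pp0:2 pp1:3 pp2:3 pp3:1
Op 5: write(P1, v1, 196). refcount(pp1)=3>1 -> COPY to pp4. 5 ppages; refcounts: pp0:2 pp1:2 pp2:3 pp3:1 pp4:1
Op 6: fork(P1) -> P3. 5 ppages; refcounts: pp0:3 pp1:2 pp2:4 pp3:1 pp4:2
Op 7: write(P3, v0, 145). refcount(pp0)=3>1 -> COPY to pp5. 6 ppages; refcounts: pp0:2 pp1:2 pp2:4 pp3:1 pp4:2 pp5:1
Op 8: write(P2, v2, 159). refcount(pp2)=4>1 -> COPY to pp6. 7 ppages; refcounts: pp0:2 pp1:2 pp2:3 pp3:1 pp4:2 pp5:1 pp6:1
Op 9: read(P3, v1) -> 196. No state change.

yes yes yes yes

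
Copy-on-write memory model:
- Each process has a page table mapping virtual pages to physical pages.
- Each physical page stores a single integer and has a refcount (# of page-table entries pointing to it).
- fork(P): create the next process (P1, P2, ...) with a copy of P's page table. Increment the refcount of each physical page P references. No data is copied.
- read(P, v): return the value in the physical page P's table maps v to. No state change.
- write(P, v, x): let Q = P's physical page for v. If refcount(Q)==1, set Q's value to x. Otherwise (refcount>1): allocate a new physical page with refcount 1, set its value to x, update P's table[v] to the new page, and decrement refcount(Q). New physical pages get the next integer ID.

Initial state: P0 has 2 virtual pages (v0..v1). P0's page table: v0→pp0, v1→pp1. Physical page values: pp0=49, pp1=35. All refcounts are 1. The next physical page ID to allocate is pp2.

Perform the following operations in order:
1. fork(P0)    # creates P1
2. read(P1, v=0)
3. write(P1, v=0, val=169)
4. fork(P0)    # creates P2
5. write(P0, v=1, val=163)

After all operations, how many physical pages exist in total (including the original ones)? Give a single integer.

Answer: 4

Derivation:
Op 1: fork(P0) -> P1. 2 ppages; refcounts: pp0:2 pp1:2
Op 2: read(P1, v0) -> 49. No state change.
Op 3: write(P1, v0, 169). refcount(pp0)=2>1 -> COPY to pp2. 3 ppages; refcounts: pp0:1 pp1:2 pp2:1
Op 4: fork(P0) -> P2. 3 ppages; refcounts: pp0:2 pp1:3 pp2:1
Op 5: write(P0, v1, 163). refcount(pp1)=3>1 -> COPY to pp3. 4 ppages; refcounts: pp0:2 pp1:2 pp2:1 pp3:1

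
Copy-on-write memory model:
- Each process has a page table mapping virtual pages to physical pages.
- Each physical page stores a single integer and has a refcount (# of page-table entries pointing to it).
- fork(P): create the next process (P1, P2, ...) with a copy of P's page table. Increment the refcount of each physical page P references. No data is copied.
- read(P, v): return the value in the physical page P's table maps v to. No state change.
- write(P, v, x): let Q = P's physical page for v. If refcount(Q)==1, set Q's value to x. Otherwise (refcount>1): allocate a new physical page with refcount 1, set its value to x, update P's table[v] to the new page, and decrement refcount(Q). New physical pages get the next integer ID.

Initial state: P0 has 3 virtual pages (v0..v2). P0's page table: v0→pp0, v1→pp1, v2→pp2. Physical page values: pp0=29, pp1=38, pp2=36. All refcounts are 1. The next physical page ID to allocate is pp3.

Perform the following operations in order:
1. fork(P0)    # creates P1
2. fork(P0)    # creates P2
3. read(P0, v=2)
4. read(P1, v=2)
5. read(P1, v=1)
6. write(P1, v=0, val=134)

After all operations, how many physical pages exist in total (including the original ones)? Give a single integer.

Answer: 4

Derivation:
Op 1: fork(P0) -> P1. 3 ppages; refcounts: pp0:2 pp1:2 pp2:2
Op 2: fork(P0) -> P2. 3 ppages; refcounts: pp0:3 pp1:3 pp2:3
Op 3: read(P0, v2) -> 36. No state change.
Op 4: read(P1, v2) -> 36. No state change.
Op 5: read(P1, v1) -> 38. No state change.
Op 6: write(P1, v0, 134). refcount(pp0)=3>1 -> COPY to pp3. 4 ppages; refcounts: pp0:2 pp1:3 pp2:3 pp3:1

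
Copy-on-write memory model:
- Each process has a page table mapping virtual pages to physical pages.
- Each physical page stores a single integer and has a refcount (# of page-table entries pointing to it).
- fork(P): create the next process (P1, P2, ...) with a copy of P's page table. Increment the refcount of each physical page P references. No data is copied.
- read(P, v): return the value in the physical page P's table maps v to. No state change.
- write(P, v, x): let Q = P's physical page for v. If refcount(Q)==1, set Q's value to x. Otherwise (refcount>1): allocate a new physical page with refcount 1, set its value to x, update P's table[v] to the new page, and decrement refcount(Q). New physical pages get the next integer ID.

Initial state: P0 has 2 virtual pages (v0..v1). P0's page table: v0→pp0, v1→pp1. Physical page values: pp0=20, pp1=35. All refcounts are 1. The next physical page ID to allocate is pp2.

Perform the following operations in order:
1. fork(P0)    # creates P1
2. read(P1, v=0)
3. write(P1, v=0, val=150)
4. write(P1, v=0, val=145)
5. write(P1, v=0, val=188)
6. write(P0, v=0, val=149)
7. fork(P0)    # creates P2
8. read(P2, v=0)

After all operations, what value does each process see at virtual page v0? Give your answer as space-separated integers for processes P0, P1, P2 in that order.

Answer: 149 188 149

Derivation:
Op 1: fork(P0) -> P1. 2 ppages; refcounts: pp0:2 pp1:2
Op 2: read(P1, v0) -> 20. No state change.
Op 3: write(P1, v0, 150). refcount(pp0)=2>1 -> COPY to pp2. 3 ppages; refcounts: pp0:1 pp1:2 pp2:1
Op 4: write(P1, v0, 145). refcount(pp2)=1 -> write in place. 3 ppages; refcounts: pp0:1 pp1:2 pp2:1
Op 5: write(P1, v0, 188). refcount(pp2)=1 -> write in place. 3 ppages; refcounts: pp0:1 pp1:2 pp2:1
Op 6: write(P0, v0, 149). refcount(pp0)=1 -> write in place. 3 ppages; refcounts: pp0:1 pp1:2 pp2:1
Op 7: fork(P0) -> P2. 3 ppages; refcounts: pp0:2 pp1:3 pp2:1
Op 8: read(P2, v0) -> 149. No state change.
P0: v0 -> pp0 = 149
P1: v0 -> pp2 = 188
P2: v0 -> pp0 = 149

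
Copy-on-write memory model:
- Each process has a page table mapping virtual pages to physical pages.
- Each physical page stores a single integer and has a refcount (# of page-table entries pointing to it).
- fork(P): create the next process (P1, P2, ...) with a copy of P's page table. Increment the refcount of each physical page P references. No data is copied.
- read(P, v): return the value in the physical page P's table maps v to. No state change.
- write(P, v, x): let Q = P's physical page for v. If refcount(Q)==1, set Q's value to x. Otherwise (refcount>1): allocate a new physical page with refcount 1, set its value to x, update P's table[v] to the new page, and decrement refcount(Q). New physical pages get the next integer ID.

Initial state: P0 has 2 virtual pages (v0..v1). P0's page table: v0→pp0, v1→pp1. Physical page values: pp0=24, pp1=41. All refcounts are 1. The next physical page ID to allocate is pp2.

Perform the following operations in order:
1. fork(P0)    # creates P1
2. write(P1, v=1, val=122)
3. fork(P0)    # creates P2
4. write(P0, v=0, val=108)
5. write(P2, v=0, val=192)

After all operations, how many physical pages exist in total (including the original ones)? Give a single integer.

Answer: 5

Derivation:
Op 1: fork(P0) -> P1. 2 ppages; refcounts: pp0:2 pp1:2
Op 2: write(P1, v1, 122). refcount(pp1)=2>1 -> COPY to pp2. 3 ppages; refcounts: pp0:2 pp1:1 pp2:1
Op 3: fork(P0) -> P2. 3 ppages; refcounts: pp0:3 pp1:2 pp2:1
Op 4: write(P0, v0, 108). refcount(pp0)=3>1 -> COPY to pp3. 4 ppages; refcounts: pp0:2 pp1:2 pp2:1 pp3:1
Op 5: write(P2, v0, 192). refcount(pp0)=2>1 -> COPY to pp4. 5 ppages; refcounts: pp0:1 pp1:2 pp2:1 pp3:1 pp4:1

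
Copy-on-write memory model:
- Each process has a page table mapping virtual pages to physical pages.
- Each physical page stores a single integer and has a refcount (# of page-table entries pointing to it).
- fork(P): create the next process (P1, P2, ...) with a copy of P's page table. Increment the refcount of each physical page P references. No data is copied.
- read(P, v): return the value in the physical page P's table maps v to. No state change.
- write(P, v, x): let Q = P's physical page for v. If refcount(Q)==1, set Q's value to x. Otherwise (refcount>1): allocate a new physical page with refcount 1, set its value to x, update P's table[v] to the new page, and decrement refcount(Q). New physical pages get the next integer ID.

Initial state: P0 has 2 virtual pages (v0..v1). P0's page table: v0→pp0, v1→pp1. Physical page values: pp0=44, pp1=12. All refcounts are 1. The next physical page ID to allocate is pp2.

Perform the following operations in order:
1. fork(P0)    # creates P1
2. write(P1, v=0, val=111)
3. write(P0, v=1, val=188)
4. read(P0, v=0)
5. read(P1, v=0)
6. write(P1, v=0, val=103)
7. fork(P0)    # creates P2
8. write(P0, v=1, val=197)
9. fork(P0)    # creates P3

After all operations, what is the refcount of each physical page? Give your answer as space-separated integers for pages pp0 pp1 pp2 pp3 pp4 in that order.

Answer: 3 1 1 1 2

Derivation:
Op 1: fork(P0) -> P1. 2 ppages; refcounts: pp0:2 pp1:2
Op 2: write(P1, v0, 111). refcount(pp0)=2>1 -> COPY to pp2. 3 ppages; refcounts: pp0:1 pp1:2 pp2:1
Op 3: write(P0, v1, 188). refcount(pp1)=2>1 -> COPY to pp3. 4 ppages; refcounts: pp0:1 pp1:1 pp2:1 pp3:1
Op 4: read(P0, v0) -> 44. No state change.
Op 5: read(P1, v0) -> 111. No state change.
Op 6: write(P1, v0, 103). refcount(pp2)=1 -> write in place. 4 ppages; refcounts: pp0:1 pp1:1 pp2:1 pp3:1
Op 7: fork(P0) -> P2. 4 ppages; refcounts: pp0:2 pp1:1 pp2:1 pp3:2
Op 8: write(P0, v1, 197). refcount(pp3)=2>1 -> COPY to pp4. 5 ppages; refcounts: pp0:2 pp1:1 pp2:1 pp3:1 pp4:1
Op 9: fork(P0) -> P3. 5 ppages; refcounts: pp0:3 pp1:1 pp2:1 pp3:1 pp4:2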